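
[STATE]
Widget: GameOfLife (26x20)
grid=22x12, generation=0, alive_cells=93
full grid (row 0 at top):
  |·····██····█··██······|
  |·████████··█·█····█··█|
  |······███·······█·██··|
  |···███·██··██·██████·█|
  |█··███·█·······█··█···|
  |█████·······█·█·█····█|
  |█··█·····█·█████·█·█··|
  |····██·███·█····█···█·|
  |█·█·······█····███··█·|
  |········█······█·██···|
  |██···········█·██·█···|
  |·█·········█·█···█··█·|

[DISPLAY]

Gen: 0                    
·····██····█··██······    
·████████··█·█····█··█    
······███·······█·██··    
···███·██··██·██████·█    
█··███·█·······█··█···    
█████·······█·█·█····█    
█··█·····█·█████·█·█··    
····██·███·█····█···█·    
█·█·······█····███··█·    
········█······█·██···    
██···········█·██·█···    
·█·········█·█···█··█·    
                          
                          
                          
                          
                          
                          
                          


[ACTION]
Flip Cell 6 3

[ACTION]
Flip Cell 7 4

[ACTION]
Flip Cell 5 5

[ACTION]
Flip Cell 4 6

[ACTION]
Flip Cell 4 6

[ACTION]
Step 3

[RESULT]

Gen: 3                    
···············██·█···    
·██·██·····███········    
··········█·██·····█··    
·······█··█···███···█·    
·███████████·█·█····██    
█········███·██··█··██    
█··········█·█████·███    
·██·█······███··██····    
█·█·······██····███···    
·········█·······██···    
···············█···█··    
···············█·██···    
                          
                          
                          
                          
                          
                          
                          


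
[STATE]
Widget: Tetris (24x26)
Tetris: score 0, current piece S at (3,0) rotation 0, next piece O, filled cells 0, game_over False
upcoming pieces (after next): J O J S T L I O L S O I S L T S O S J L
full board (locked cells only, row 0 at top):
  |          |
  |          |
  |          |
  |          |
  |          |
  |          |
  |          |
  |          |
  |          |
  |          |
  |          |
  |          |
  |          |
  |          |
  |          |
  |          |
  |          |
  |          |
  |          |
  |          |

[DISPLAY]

    ░░    │Next:        
   ░░     │▓▓           
          │▓▓           
          │             
          │             
          │             
          │Score:       
          │0            
          │             
          │             
          │             
          │             
          │             
          │             
          │             
          │             
          │             
          │             
          │             
          │             
          │             
          │             
          │             
          │             
          │             
          │             


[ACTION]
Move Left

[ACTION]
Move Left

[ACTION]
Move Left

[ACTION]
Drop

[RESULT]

          │Next:        
 ░░       │▓▓           
░░        │▓▓           
          │             
          │             
          │             
          │Score:       
          │0            
          │             
          │             
          │             
          │             
          │             
          │             
          │             
          │             
          │             
          │             
          │             
          │             
          │             
          │             
          │             
          │             
          │             
          │             


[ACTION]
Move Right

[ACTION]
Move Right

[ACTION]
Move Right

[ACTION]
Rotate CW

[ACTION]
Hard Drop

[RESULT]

    ▓▓    │Next:        
    ▓▓    │█            
          │███          
          │             
          │             
          │             
          │Score:       
          │0            
          │             
          │             
          │             
          │             
          │             
          │             
          │             
          │             
          │             
   ░      │             
   ░░     │             
    ░     │             
          │             
          │             
          │             
          │             
          │             
          │             


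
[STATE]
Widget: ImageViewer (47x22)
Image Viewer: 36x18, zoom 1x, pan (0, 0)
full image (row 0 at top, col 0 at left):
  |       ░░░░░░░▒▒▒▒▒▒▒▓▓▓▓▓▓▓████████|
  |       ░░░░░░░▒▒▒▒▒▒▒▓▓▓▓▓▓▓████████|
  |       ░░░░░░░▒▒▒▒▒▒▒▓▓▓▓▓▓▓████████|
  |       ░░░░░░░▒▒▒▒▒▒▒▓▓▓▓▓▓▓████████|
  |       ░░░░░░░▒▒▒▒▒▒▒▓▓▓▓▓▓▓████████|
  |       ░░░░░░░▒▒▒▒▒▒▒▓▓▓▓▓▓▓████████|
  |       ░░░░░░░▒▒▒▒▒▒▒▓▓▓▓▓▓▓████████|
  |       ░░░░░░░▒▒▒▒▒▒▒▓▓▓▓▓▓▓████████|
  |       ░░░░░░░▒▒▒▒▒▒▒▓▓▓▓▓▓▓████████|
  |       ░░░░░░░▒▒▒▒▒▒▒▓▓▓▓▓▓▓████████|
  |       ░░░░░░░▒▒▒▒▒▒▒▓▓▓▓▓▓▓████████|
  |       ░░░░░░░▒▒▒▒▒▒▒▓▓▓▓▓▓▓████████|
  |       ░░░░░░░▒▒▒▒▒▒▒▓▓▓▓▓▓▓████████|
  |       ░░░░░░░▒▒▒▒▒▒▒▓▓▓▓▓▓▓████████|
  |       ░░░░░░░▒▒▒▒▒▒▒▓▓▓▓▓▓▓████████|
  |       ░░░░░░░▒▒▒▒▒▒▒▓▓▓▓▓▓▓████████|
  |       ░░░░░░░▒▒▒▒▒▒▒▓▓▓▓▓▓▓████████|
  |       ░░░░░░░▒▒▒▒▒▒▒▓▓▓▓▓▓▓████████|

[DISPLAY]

       ░░░░░░░▒▒▒▒▒▒▒▓▓▓▓▓▓▓████████           
       ░░░░░░░▒▒▒▒▒▒▒▓▓▓▓▓▓▓████████           
       ░░░░░░░▒▒▒▒▒▒▒▓▓▓▓▓▓▓████████           
       ░░░░░░░▒▒▒▒▒▒▒▓▓▓▓▓▓▓████████           
       ░░░░░░░▒▒▒▒▒▒▒▓▓▓▓▓▓▓████████           
       ░░░░░░░▒▒▒▒▒▒▒▓▓▓▓▓▓▓████████           
       ░░░░░░░▒▒▒▒▒▒▒▓▓▓▓▓▓▓████████           
       ░░░░░░░▒▒▒▒▒▒▒▓▓▓▓▓▓▓████████           
       ░░░░░░░▒▒▒▒▒▒▒▓▓▓▓▓▓▓████████           
       ░░░░░░░▒▒▒▒▒▒▒▓▓▓▓▓▓▓████████           
       ░░░░░░░▒▒▒▒▒▒▒▓▓▓▓▓▓▓████████           
       ░░░░░░░▒▒▒▒▒▒▒▓▓▓▓▓▓▓████████           
       ░░░░░░░▒▒▒▒▒▒▒▓▓▓▓▓▓▓████████           
       ░░░░░░░▒▒▒▒▒▒▒▓▓▓▓▓▓▓████████           
       ░░░░░░░▒▒▒▒▒▒▒▓▓▓▓▓▓▓████████           
       ░░░░░░░▒▒▒▒▒▒▒▓▓▓▓▓▓▓████████           
       ░░░░░░░▒▒▒▒▒▒▒▓▓▓▓▓▓▓████████           
       ░░░░░░░▒▒▒▒▒▒▒▓▓▓▓▓▓▓████████           
                                               
                                               
                                               
                                               


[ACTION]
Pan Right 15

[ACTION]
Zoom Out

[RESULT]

▒▒▒▒▒▒▓▓▓▓▓▓▓████████                          
▒▒▒▒▒▒▓▓▓▓▓▓▓████████                          
▒▒▒▒▒▒▓▓▓▓▓▓▓████████                          
▒▒▒▒▒▒▓▓▓▓▓▓▓████████                          
▒▒▒▒▒▒▓▓▓▓▓▓▓████████                          
▒▒▒▒▒▒▓▓▓▓▓▓▓████████                          
▒▒▒▒▒▒▓▓▓▓▓▓▓████████                          
▒▒▒▒▒▒▓▓▓▓▓▓▓████████                          
▒▒▒▒▒▒▓▓▓▓▓▓▓████████                          
▒▒▒▒▒▒▓▓▓▓▓▓▓████████                          
▒▒▒▒▒▒▓▓▓▓▓▓▓████████                          
▒▒▒▒▒▒▓▓▓▓▓▓▓████████                          
▒▒▒▒▒▒▓▓▓▓▓▓▓████████                          
▒▒▒▒▒▒▓▓▓▓▓▓▓████████                          
▒▒▒▒▒▒▓▓▓▓▓▓▓████████                          
▒▒▒▒▒▒▓▓▓▓▓▓▓████████                          
▒▒▒▒▒▒▓▓▓▓▓▓▓████████                          
▒▒▒▒▒▒▓▓▓▓▓▓▓████████                          
                                               
                                               
                                               
                                               


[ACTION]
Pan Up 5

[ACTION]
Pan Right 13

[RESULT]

████████                                       
████████                                       
████████                                       
████████                                       
████████                                       
████████                                       
████████                                       
████████                                       
████████                                       
████████                                       
████████                                       
████████                                       
████████                                       
████████                                       
████████                                       
████████                                       
████████                                       
████████                                       
                                               
                                               
                                               
                                               


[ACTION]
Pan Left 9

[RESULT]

▒▒▓▓▓▓▓▓▓████████                              
▒▒▓▓▓▓▓▓▓████████                              
▒▒▓▓▓▓▓▓▓████████                              
▒▒▓▓▓▓▓▓▓████████                              
▒▒▓▓▓▓▓▓▓████████                              
▒▒▓▓▓▓▓▓▓████████                              
▒▒▓▓▓▓▓▓▓████████                              
▒▒▓▓▓▓▓▓▓████████                              
▒▒▓▓▓▓▓▓▓████████                              
▒▒▓▓▓▓▓▓▓████████                              
▒▒▓▓▓▓▓▓▓████████                              
▒▒▓▓▓▓▓▓▓████████                              
▒▒▓▓▓▓▓▓▓████████                              
▒▒▓▓▓▓▓▓▓████████                              
▒▒▓▓▓▓▓▓▓████████                              
▒▒▓▓▓▓▓▓▓████████                              
▒▒▓▓▓▓▓▓▓████████                              
▒▒▓▓▓▓▓▓▓████████                              
                                               
                                               
                                               
                                               


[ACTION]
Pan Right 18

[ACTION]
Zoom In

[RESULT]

▒▒▒▒▒▓▓▓▓▓▓▓▓▓▓▓▓▓▓████████████████            
▒▒▒▒▒▓▓▓▓▓▓▓▓▓▓▓▓▓▓████████████████            
▒▒▒▒▒▓▓▓▓▓▓▓▓▓▓▓▓▓▓████████████████            
▒▒▒▒▒▓▓▓▓▓▓▓▓▓▓▓▓▓▓████████████████            
▒▒▒▒▒▓▓▓▓▓▓▓▓▓▓▓▓▓▓████████████████            
▒▒▒▒▒▓▓▓▓▓▓▓▓▓▓▓▓▓▓████████████████            
▒▒▒▒▒▓▓▓▓▓▓▓▓▓▓▓▓▓▓████████████████            
▒▒▒▒▒▓▓▓▓▓▓▓▓▓▓▓▓▓▓████████████████            
▒▒▒▒▒▓▓▓▓▓▓▓▓▓▓▓▓▓▓████████████████            
▒▒▒▒▒▓▓▓▓▓▓▓▓▓▓▓▓▓▓████████████████            
▒▒▒▒▒▓▓▓▓▓▓▓▓▓▓▓▓▓▓████████████████            
▒▒▒▒▒▓▓▓▓▓▓▓▓▓▓▓▓▓▓████████████████            
▒▒▒▒▒▓▓▓▓▓▓▓▓▓▓▓▓▓▓████████████████            
▒▒▒▒▒▓▓▓▓▓▓▓▓▓▓▓▓▓▓████████████████            
▒▒▒▒▒▓▓▓▓▓▓▓▓▓▓▓▓▓▓████████████████            
▒▒▒▒▒▓▓▓▓▓▓▓▓▓▓▓▓▓▓████████████████            
▒▒▒▒▒▓▓▓▓▓▓▓▓▓▓▓▓▓▓████████████████            
▒▒▒▒▒▓▓▓▓▓▓▓▓▓▓▓▓▓▓████████████████            
▒▒▒▒▒▓▓▓▓▓▓▓▓▓▓▓▓▓▓████████████████            
▒▒▒▒▒▓▓▓▓▓▓▓▓▓▓▓▓▓▓████████████████            
▒▒▒▒▒▓▓▓▓▓▓▓▓▓▓▓▓▓▓████████████████            
▒▒▒▒▒▓▓▓▓▓▓▓▓▓▓▓▓▓▓████████████████            


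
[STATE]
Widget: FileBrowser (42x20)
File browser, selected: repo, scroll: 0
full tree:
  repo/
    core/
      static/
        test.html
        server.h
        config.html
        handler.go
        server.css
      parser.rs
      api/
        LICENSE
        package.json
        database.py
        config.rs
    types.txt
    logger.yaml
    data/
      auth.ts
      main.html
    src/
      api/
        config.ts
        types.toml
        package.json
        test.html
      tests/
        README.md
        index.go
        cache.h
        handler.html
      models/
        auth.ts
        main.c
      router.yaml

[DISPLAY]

> [-] repo/                               
    [+] core/                             
    types.txt                             
    logger.yaml                           
    [+] data/                             
    [+] src/                              
                                          
                                          
                                          
                                          
                                          
                                          
                                          
                                          
                                          
                                          
                                          
                                          
                                          
                                          


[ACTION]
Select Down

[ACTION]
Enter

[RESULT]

  [-] repo/                               
  > [-] core/                             
      [+] static/                         
      parser.rs                           
      [+] api/                            
    types.txt                             
    logger.yaml                           
    [+] data/                             
    [+] src/                              
                                          
                                          
                                          
                                          
                                          
                                          
                                          
                                          
                                          
                                          
                                          


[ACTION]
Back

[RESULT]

> [+] repo/                               
                                          
                                          
                                          
                                          
                                          
                                          
                                          
                                          
                                          
                                          
                                          
                                          
                                          
                                          
                                          
                                          
                                          
                                          
                                          


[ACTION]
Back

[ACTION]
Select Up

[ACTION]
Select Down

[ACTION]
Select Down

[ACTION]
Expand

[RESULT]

> [-] repo/                               
    [-] core/                             
      [+] static/                         
      parser.rs                           
      [+] api/                            
    types.txt                             
    logger.yaml                           
    [+] data/                             
    [+] src/                              
                                          
                                          
                                          
                                          
                                          
                                          
                                          
                                          
                                          
                                          
                                          


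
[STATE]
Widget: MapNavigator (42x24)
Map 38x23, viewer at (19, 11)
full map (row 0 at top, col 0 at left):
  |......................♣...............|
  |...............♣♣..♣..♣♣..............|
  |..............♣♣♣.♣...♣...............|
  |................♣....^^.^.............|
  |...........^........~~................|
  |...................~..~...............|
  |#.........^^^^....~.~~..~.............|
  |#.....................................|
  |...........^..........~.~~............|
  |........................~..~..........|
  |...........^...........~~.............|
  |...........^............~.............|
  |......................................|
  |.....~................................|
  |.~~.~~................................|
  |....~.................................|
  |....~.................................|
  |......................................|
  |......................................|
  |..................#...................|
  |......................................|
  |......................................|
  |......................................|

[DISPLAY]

                                          
  ......................♣...............  
  ...............♣♣..♣..♣♣..............  
  ..............♣♣♣.♣...♣...............  
  ................♣....^^.^.............  
  ...........^........~~................  
  ...................~..~...............  
  #.........^^^^....~.~~..~.............  
  #.....................................  
  ...........^..........~.~~............  
  ........................~..~..........  
  ...........^...........~~.............  
  ...........^.......@....~.............  
  ......................................  
  .....~................................  
  .~~.~~................................  
  ....~.................................  
  ....~.................................  
  ......................................  
  ......................................  
  ..................#...................  
  ......................................  
  ......................................  
  ......................................  


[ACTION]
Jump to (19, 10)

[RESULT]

                                          
                                          
  ......................♣...............  
  ...............♣♣..♣..♣♣..............  
  ..............♣♣♣.♣...♣...............  
  ................♣....^^.^.............  
  ...........^........~~................  
  ...................~..~...............  
  #.........^^^^....~.~~..~.............  
  #.....................................  
  ...........^..........~.~~............  
  ........................~..~..........  
  ...........^.......@...~~.............  
  ...........^............~.............  
  ......................................  
  .....~................................  
  .~~.~~................................  
  ....~.................................  
  ....~.................................  
  ......................................  
  ......................................  
  ..................#...................  
  ......................................  
  ......................................  


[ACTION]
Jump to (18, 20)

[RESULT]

   ...........^..........~.~~............ 
   ........................~..~.......... 
   ...........^...........~~............. 
   ...........^............~............. 
   ...................................... 
   .....~................................ 
   .~~.~~................................ 
   ....~................................. 
   ....~................................. 
   ...................................... 
   ...................................... 
   ..................#................... 
   ..................@................... 
   ...................................... 
   ...................................... 
                                          
                                          
                                          
                                          
                                          
                                          
                                          
                                          
                                          


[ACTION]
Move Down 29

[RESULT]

   ...........^...........~~............. 
   ...........^............~............. 
   ...................................... 
   .....~................................ 
   .~~.~~................................ 
   ....~................................. 
   ....~................................. 
   ...................................... 
   ...................................... 
   ..................#................... 
   ...................................... 
   ...................................... 
   ..................@................... 
                                          
                                          
                                          
                                          
                                          
                                          
                                          
                                          
                                          
                                          
                                          


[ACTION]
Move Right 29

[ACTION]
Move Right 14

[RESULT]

.......~~.............                    
........~.............                    
......................                    
......................                    
......................                    
......................                    
......................                    
......................                    
......................                    
..#...................                    
......................                    
......................                    
.....................@                    
                                          
                                          
                                          
                                          
                                          
                                          
                                          
                                          
                                          
                                          
                                          


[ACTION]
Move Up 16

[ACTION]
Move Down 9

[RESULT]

♣....^^.^.............                    
....~~................                    
...~..~...............                    
..~.~~..~.............                    
......................                    
......~.~~............                    
........~..~..........                    
.......~~.............                    
........~.............                    
......................                    
......................                    
......................                    
.....................@                    
......................                    
......................                    
......................                    
..#...................                    
......................                    
......................                    
......................                    
                                          
                                          
                                          
                                          


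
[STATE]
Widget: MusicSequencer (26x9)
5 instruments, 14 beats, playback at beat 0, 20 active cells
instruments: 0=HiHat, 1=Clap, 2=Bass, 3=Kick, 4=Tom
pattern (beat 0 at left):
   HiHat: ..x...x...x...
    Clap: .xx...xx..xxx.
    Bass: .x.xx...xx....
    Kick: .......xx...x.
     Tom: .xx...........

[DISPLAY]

      ▼1234567890123      
 HiHat··█···█···█···      
  Clap·██···██··███·      
  Bass·█·██···██····      
  Kick·······██···█·      
   Tom·██···········      
                          
                          
                          


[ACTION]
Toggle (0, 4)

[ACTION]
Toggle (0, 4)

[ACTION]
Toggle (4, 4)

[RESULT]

      ▼1234567890123      
 HiHat··█···█···█···      
  Clap·██···██··███·      
  Bass·█·██···██····      
  Kick·······██···█·      
   Tom·██·█·········      
                          
                          
                          


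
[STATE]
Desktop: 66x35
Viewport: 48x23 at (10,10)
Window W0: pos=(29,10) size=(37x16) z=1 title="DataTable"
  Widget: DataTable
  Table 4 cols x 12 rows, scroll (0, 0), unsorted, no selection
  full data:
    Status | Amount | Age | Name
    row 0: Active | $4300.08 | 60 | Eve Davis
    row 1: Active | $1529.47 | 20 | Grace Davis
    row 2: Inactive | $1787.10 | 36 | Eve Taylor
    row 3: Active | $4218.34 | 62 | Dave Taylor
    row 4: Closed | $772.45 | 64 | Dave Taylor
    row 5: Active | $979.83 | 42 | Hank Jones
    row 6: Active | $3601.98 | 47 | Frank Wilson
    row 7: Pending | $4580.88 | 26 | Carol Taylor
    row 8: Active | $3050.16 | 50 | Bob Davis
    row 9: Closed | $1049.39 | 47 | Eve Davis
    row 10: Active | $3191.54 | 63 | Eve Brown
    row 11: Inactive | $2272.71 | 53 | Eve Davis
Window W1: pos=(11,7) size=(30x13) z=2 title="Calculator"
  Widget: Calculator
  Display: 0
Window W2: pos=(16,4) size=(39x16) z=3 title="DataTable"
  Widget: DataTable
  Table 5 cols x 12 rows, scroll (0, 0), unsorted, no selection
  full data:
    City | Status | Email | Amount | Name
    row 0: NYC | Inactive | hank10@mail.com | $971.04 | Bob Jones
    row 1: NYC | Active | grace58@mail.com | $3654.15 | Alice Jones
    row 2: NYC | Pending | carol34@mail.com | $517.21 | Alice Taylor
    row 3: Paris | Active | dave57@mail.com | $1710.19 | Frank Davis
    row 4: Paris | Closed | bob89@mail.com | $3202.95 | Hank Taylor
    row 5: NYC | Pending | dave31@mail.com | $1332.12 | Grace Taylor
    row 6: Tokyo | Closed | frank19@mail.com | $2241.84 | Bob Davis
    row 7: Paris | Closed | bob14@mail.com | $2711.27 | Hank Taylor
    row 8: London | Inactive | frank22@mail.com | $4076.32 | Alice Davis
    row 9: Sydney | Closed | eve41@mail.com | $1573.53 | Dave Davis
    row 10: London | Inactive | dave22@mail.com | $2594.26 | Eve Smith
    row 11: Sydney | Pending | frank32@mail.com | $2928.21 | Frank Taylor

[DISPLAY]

 ┃    ┃NYC   │Active  │grace58@mail.com│$365┃━━━
 ┃┌───┃NYC   │Pending │carol34@mail.com│$517┃   
 ┃│ 7 ┃Paris │Active  │dave57@mail.com │$171┃───
 ┃├───┃Paris │Closed  │bob89@mail.com  │$320┃e  
 ┃│ 4 ┃NYC   │Pending │dave31@mail.com │$133┃───
 ┃├───┃Tokyo │Closed  │frank19@mail.com│$224┃ Da
 ┃│ 1 ┃Paris │Closed  │bob14@mail.com  │$271┃ce 
 ┃├───┃London│Inactive│frank22@mail.com│$407┃ Ta
 ┃│ 0 ┃Sydney│Closed  │eve41@mail.com  │$157┃e T
 ┗━━━━┗━━━━━━━━━━━━━━━━━━━━━━━━━━━━━━━━━━━━━┛e T
                   ┃Active  │$979.83 │42 │Hank J
                   ┃Active  │$3601.98│47 │Frank 
                   ┃Pending │$4580.88│26 │Carol 
                   ┃Active  │$3050.16│50 │Bob Da
                   ┃Closed  │$1049.39│47 │Eve Da
                   ┗━━━━━━━━━━━━━━━━━━━━━━━━━━━━
                                                
                                                
                                                
                                                
                                                
                                                
                                                


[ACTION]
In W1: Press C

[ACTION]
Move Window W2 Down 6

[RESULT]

 ┃    ┏━━━━━━━━━━━━━━━━━━━━━━━━━━━━━━━━━━━━━┓━━━
 ┃┌───┃ DataTable                           ┃   
 ┃│ 7 ┠─────────────────────────────────────┨───
 ┃├───┃City  │Status  │Email           │Amou┃e  
 ┃│ 4 ┃──────┼────────┼────────────────┼────┃───
 ┃├───┃NYC   │Inactive│hank10@mail.com │$971┃ Da
 ┃│ 1 ┃NYC   │Active  │grace58@mail.com│$365┃ce 
 ┃├───┃NYC   │Pending │carol34@mail.com│$517┃ Ta
 ┃│ 0 ┃Paris │Active  │dave57@mail.com │$171┃e T
 ┗━━━━┃Paris │Closed  │bob89@mail.com  │$320┃e T
      ┃NYC   │Pending │dave31@mail.com │$133┃k J
      ┃Tokyo │Closed  │frank19@mail.com│$224┃nk 
      ┃Paris │Closed  │bob14@mail.com  │$271┃ol 
      ┃London│Inactive│frank22@mail.com│$407┃ Da
      ┃Sydney│Closed  │eve41@mail.com  │$157┃ Da
      ┗━━━━━━━━━━━━━━━━━━━━━━━━━━━━━━━━━━━━━┛━━━
                                                
                                                
                                                
                                                
                                                
                                                
                                                


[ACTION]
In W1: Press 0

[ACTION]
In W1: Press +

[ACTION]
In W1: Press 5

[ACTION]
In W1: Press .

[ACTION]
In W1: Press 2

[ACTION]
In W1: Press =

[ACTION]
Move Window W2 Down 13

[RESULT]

 ┃                         5.2┃━━━━━━━━━━━━━━━━━
 ┃┌───┬───┬───┬───┐           ┃                 
 ┃│ 7 │ 8 │ 9 │ ÷ │           ┃─────────────────
 ┃├───┼───┼───┼───┤           ┃ount  │Age│Name  
 ┃│ 4 │ 5 │ 6 │ × │           ┃──────┼───┼──────
 ┃├───┼───┼───┼───┤           ┃300.08│60 │Eve Da
 ┃│ 1 │ 2 │ 3 │ - │           ┃529.47│20 │Grace 
 ┃├───┼───┼───┼───┤           ┃787.10│36 │Eve Ta
 ┃│ 0 │ . │ = │ + │           ┃218.34│62 │Dave T
 ┗━━━━┏━━━━━━━━━━━━━━━━━━━━━━━━━━━━━━━━━━━━━┓e T
      ┃ DataTable                           ┃k J
      ┠─────────────────────────────────────┨nk 
      ┃City  │Status  │Email           │Amou┃ol 
      ┃──────┼────────┼────────────────┼────┃ Da
      ┃NYC   │Inactive│hank10@mail.com │$971┃ Da
      ┃NYC   │Active  │grace58@mail.com│$365┃━━━
      ┃NYC   │Pending │carol34@mail.com│$517┃   
      ┃Paris │Active  │dave57@mail.com │$171┃   
      ┃Paris │Closed  │bob89@mail.com  │$320┃   
      ┃NYC   │Pending │dave31@mail.com │$133┃   
      ┃Tokyo │Closed  │frank19@mail.com│$224┃   
      ┃Paris │Closed  │bob14@mail.com  │$271┃   
      ┃London│Inactive│frank22@mail.com│$407┃   


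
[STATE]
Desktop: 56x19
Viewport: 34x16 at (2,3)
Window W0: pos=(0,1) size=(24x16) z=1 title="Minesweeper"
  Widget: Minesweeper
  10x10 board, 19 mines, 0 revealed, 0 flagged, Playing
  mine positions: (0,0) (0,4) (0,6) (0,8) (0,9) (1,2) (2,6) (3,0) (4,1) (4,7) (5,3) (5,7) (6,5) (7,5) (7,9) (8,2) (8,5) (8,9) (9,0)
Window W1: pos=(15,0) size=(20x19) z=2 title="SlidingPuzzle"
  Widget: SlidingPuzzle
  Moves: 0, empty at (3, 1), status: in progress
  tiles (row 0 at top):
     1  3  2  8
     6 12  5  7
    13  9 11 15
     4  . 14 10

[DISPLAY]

─────────────┃┌────┬────┬────┬──┃ 
■■■■■■■■■    ┃│  1 │  3 │  2 │  ┃ 
■■■■■■■■■    ┃├────┼────┼────┼──┃ 
■■■■■■■■■    ┃│  6 │ 12 │  5 │  ┃ 
■■■■■■■■■    ┃├────┼────┼────┼──┃ 
■■■■■■■■■    ┃│ 13 │  9 │ 11 │ 1┃ 
■■■■■■■■■    ┃├────┼────┼────┼──┃ 
■■■■■■■■■    ┃│  4 │    │ 14 │ 1┃ 
■■■■■■■■■    ┃└────┴────┴────┴──┃ 
■■■■■■■■■    ┃Moves: 0          ┃ 
■■■■■■■■■    ┃                  ┃ 
             ┃                  ┃ 
             ┃                  ┃ 
━━━━━━━━━━━━━┃                  ┃ 
             ┃                  ┃ 
             ┗━━━━━━━━━━━━━━━━━━┛ 


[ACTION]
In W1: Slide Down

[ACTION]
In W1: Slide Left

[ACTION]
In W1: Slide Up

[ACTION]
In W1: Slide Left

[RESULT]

─────────────┃┌────┬────┬────┬──┃ 
■■■■■■■■■    ┃│  1 │  3 │  2 │  ┃ 
■■■■■■■■■    ┃├────┼────┼────┼──┃ 
■■■■■■■■■    ┃│  6 │ 12 │  5 │  ┃ 
■■■■■■■■■    ┃├────┼────┼────┼──┃ 
■■■■■■■■■    ┃│ 13 │ 11 │ 14 │ 1┃ 
■■■■■■■■■    ┃├────┼────┼────┼──┃ 
■■■■■■■■■    ┃│  4 │  9 │ 10 │  ┃ 
■■■■■■■■■    ┃└────┴────┴────┴──┃ 
■■■■■■■■■    ┃Moves: 4          ┃ 
■■■■■■■■■    ┃                  ┃ 
             ┃                  ┃ 
             ┃                  ┃ 
━━━━━━━━━━━━━┃                  ┃ 
             ┃                  ┃ 
             ┗━━━━━━━━━━━━━━━━━━┛ 


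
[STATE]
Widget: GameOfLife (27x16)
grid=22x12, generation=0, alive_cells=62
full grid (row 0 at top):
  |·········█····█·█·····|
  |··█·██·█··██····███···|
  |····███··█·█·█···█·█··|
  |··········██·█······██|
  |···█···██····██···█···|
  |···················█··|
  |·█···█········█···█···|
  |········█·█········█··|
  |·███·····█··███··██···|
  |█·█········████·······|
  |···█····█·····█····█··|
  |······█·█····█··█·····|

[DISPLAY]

Gen: 0                     
·········█····█·█·····     
··█·██·█··██····███···     
····███··█·█·█···█·█··     
··········██·█······██     
···█···██····██···█···     
···················█··     
·█···█········█···█···     
········█·█········█··     
·███·····█··███··██···     
█·█········████·······     
···█····█·····█····█··     
······█·█····█··█·····     
                           
                           
                           


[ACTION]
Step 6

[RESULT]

Gen: 6                     
····██·█·██·······██··     
···█··············█·█·     
··█·······███·······█·     
·······███·████·······     
····█··█····█··█······     
·············█··█··█··     
··········█····█··██··     
·██·······█····█·█··█·     
█··█······█········█··     
·██········███·█·███··     
················███···     
······················     
                           
                           
                           


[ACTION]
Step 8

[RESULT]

Gen: 14                    
·······██·██······██··     
··················█·█·     
·······██·█········█··     
···········█··········     
·······███···█········     
·······███·█···█······     
·······██·██████···██·     
·██·········███···█··█     
█··█······██·····█···█     
·██······██·······█··█     
···················██·     
······················     
                           
                           
                           


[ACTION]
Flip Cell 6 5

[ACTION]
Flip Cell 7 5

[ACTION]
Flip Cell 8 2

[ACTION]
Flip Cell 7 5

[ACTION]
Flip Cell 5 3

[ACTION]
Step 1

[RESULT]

Gen: 15                    
··················██··     
··········██······█·█·     
···················█··     
··········█···········     
·······█·█··█·········     
···········█···█······     
··█···██··█····█···██·     
·███·····█·····█··██·█     
█··█·····█████···██·██     
·███·····███······██·█     
···················██·     
······················     
                           
                           
                           
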